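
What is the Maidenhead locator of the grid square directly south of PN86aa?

PN85ax

Latitude subsquare a = 0; −1 → -1, wraps to 23 = x, carry into square.
Latitude square 6; −1 → 5.
The longitude characters are unchanged.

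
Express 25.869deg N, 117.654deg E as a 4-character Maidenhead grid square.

OL85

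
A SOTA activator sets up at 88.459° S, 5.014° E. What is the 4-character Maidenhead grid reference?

JA21

Add 180° to longitude and 90° to latitude: 185.01, 1.54.
Field: lon ⌊185.01/20⌋ = 9 → J; lat ⌊1.54/10⌋ = 0 → A.
Square: lon ⌊5.01/2⌋ = 2; lat ⌊1.54/1⌋ = 1.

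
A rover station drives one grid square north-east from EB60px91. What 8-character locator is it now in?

EB60qx02

Longitude extended square 9; +1 → 10, wraps to 0, carry into subsquare.
Longitude subsquare p = 15; +1 → 16 = q.
Latitude extended square 1; +1 → 2.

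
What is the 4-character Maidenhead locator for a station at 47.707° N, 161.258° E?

Offset from 180°W / 90°S: lon 341.26°, lat 137.71°.
Field (20°×10°, letters A–R): 341.26/20 → 17 → R, 137.71/10 → 13 → N; chars RN.
Square (2°×1°, digits 0–9): 1.26/2 → 0, 7.71/1 → 7; chars 07.

RN07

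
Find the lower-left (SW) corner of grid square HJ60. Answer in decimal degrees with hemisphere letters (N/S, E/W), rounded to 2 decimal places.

0.00° N, 28.00° W

Field H=7, J=9: +7·20° lon, +9·10° lat → SW at lon -40°, lat 0°.
Square 6, 0: +6·2° lon, +0·1° lat → SW at lon -28°, lat 0°.
latitude 0.00° N, longitude 28.00° W.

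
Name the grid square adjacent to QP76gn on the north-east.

Longitude subsquare g = 6; +1 → 7 = h.
Latitude subsquare n = 13; +1 → 14 = o.

QP76ho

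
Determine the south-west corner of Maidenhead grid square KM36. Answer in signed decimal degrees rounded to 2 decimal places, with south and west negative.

36.00, 26.00

Field K=10, M=12: +10·20° lon, +12·10° lat → SW at lon 20°, lat 30°.
Square 3, 6: +3·2° lon, +6·1° lat → SW at lon 26°, lat 36°.
latitude 36.00, longitude 26.00.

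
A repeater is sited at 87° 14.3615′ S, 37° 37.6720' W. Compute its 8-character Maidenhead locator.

Add 180° to longitude and 90° to latitude: 142.37213, 2.76064.
Field: lon ⌊142.37213/20⌋ = 7 → H; lat ⌊2.76064/10⌋ = 0 → A.
Square: lon ⌊2.37213/2⌋ = 1; lat ⌊2.76064/1⌋ = 2.
Subsquare: lon ⌊0.37213/0.0833333⌋ = 4 → e; lat ⌊0.76064/0.0416667⌋ = 18 → s.
Extended square: lon ⌊0.03880/0.00833333⌋ = 4; lat ⌊0.01064/0.00416667⌋ = 2.

HA12es42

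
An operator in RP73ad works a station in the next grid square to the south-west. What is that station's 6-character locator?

RP63xc

Longitude subsquare a = 0; −1 → -1, wraps to 23 = x, carry into square.
Longitude square 7; −1 → 6.
Latitude subsquare d = 3; −1 → 2 = c.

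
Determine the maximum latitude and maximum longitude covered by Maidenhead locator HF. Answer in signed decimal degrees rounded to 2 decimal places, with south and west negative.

-30.00, -20.00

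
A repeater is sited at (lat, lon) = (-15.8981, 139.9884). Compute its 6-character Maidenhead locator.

Shift to the Maidenhead origin (180°W, 90°S): lon 319.9884, lat 74.1019.
Field: 319.9884/20 → 15 → P, 74.1019/10 → 7 → H; chars PH.
Square: 19.9884/2 → 9, 4.1019/1 → 4; chars 94.
Subsquare: 1.9884/0.0833333 → 23 → x, 0.1019/0.0416667 → 2 → c; chars xc.

PH94xc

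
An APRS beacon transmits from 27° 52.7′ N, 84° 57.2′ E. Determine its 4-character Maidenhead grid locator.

NL27

Offset from 180°W / 90°S: lon 264.95°, lat 117.88°.
Field: lon ⌊264.95/20⌋ = 13 → N; lat ⌊117.88/10⌋ = 11 → L.
Square: lon ⌊4.95/2⌋ = 2; lat ⌊7.88/1⌋ = 7.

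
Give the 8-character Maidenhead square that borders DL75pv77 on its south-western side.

Longitude extended square 7; −1 → 6.
Latitude extended square 7; −1 → 6.

DL75pv66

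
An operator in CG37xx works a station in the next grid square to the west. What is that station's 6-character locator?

CG37wx

Longitude subsquare x = 23; −1 → 22 = w.
The latitude characters are unchanged.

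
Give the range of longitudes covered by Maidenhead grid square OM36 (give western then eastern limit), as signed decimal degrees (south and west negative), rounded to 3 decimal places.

Field O=14, M=12: +14·20° lon, +12·10° lat → SW at lon 100°, lat 30°.
Square 3, 6: +3·2° lon, +6·1° lat → SW at lon 106°, lat 36°.
Cell spans 2° lon × 1° lat.
west 106.000, east 108.000.

106.000, 108.000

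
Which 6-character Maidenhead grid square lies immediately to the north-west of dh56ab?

DH46xc

Longitude subsquare a = 0; −1 → -1, wraps to 23 = x, carry into square.
Longitude square 5; −1 → 4.
Latitude subsquare b = 1; +1 → 2 = c.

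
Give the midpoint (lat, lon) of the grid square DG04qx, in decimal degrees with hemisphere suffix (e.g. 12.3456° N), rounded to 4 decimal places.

25.0208° S, 118.6250° W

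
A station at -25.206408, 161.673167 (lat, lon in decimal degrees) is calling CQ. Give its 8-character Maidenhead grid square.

Add 180° to longitude and 90° to latitude: 341.67317, 64.79359.
Field: lon ⌊341.67317/20⌋ = 17 → R; lat ⌊64.79359/10⌋ = 6 → G.
Square: lon ⌊1.67317/2⌋ = 0; lat ⌊4.79359/1⌋ = 4.
Subsquare: lon ⌊1.67317/0.0833333⌋ = 20 → u; lat ⌊0.79359/0.0416667⌋ = 19 → t.
Extended square: lon ⌊0.00650/0.00833333⌋ = 0; lat ⌊0.00193/0.00416667⌋ = 0.

RG04ut00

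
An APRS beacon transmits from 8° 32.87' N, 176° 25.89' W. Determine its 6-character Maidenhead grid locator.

AJ18sn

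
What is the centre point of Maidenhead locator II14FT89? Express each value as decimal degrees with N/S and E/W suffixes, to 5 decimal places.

Field I=8, I=8: +8·20° lon, +8·10° lat → SW at lon -20°, lat -10°.
Square 1, 4: +1·2° lon, +4·1° lat → SW at lon -18°, lat -6°.
Subsquare f=5, t=19: +5·0.0833333° lon, +19·0.0416667° lat → SW at lon -17.5833°, lat -5.20833°.
Extended square 8, 9: +8·0.00833333° lon, +9·0.00416667° lat → SW at lon -17.5167°, lat -5.17083°.
Cell spans 0.00833333° lon × 0.00416667° lat. Centre is SW corner plus half of each.
latitude 5.16875° S, longitude 17.51250° W.

5.16875° S, 17.51250° W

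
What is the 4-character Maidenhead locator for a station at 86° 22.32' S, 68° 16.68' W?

Offset from 180°W / 90°S: lon 111.72°, lat 3.63°.
Field (20°×10°, letters A–R): lon ⌊111.72/20⌋ = 5 → F; lat ⌊3.63/10⌋ = 0 → A.
Square (2°×1°, digits 0–9): lon ⌊11.72/2⌋ = 5; lat ⌊3.63/1⌋ = 3.

FA53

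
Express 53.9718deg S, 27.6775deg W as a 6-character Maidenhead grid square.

HD66da

Offset from 180°W / 90°S: lon 152.3225°, lat 36.0282°.
Field (20°×10°, letters A–R): lon ⌊152.3225/20⌋ = 7 → H; lat ⌊36.0282/10⌋ = 3 → D.
Square (2°×1°, digits 0–9): lon ⌊12.3225/2⌋ = 6; lat ⌊6.0282/1⌋ = 6.
Subsquare (5′×2.5′, letters a–x): lon ⌊0.3225/0.0833333⌋ = 3 → d; lat ⌊0.0282/0.0416667⌋ = 0 → a.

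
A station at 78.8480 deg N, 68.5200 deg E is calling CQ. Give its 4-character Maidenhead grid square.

MQ48

Add 180° to longitude and 90° to latitude: 248.52, 168.85.
Field: lon ⌊248.52/20⌋ = 12 → M; lat ⌊168.85/10⌋ = 16 → Q.
Square: lon ⌊8.52/2⌋ = 4; lat ⌊8.85/1⌋ = 8.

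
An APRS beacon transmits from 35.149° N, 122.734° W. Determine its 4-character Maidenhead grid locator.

CM85

Shift to the Maidenhead origin (180°W, 90°S): lon 57.27, lat 125.15.
Field: 57.27/20 → 2 → C, 125.15/10 → 12 → M; chars CM.
Square: 17.27/2 → 8, 5.15/1 → 5; chars 85.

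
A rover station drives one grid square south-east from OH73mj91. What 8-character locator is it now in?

Longitude extended square 9; +1 → 10, wraps to 0, carry into subsquare.
Longitude subsquare m = 12; +1 → 13 = n.
Latitude extended square 1; −1 → 0.

OH73nj00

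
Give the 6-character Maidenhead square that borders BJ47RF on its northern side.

Latitude subsquare f = 5; +1 → 6 = g.
The longitude characters are unchanged.

BJ47rg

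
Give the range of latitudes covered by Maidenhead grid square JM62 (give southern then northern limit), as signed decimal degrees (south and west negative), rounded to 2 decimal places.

32.00, 33.00

Field J=9, M=12: +9·20° lon, +12·10° lat → SW at lon 0°, lat 30°.
Square 6, 2: +6·2° lon, +2·1° lat → SW at lon 12°, lat 32°.
Cell spans 2° lon × 1° lat.
south 32.00, north 33.00.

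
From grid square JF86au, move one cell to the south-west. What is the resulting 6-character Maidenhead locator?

JF76xt

Longitude subsquare a = 0; −1 → -1, wraps to 23 = x, carry into square.
Longitude square 8; −1 → 7.
Latitude subsquare u = 20; −1 → 19 = t.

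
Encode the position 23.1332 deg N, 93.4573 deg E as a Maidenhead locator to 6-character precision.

NL63rd

Offset from 180°W / 90°S: lon 273.4573°, lat 113.1332°.
Field: lon ⌊273.4573/20⌋ = 13 → N; lat ⌊113.1332/10⌋ = 11 → L.
Square: lon ⌊13.4573/2⌋ = 6; lat ⌊3.1332/1⌋ = 3.
Subsquare: lon ⌊1.4573/0.0833333⌋ = 17 → r; lat ⌊0.1332/0.0416667⌋ = 3 → d.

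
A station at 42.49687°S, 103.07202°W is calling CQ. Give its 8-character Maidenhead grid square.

DE87lm10

Offset from 180°W / 90°S: lon 76.92798°, lat 47.50313°.
Field: lon ⌊76.92798/20⌋ = 3 → D; lat ⌊47.50313/10⌋ = 4 → E.
Square: lon ⌊16.92798/2⌋ = 8; lat ⌊7.50313/1⌋ = 7.
Subsquare: lon ⌊0.92798/0.0833333⌋ = 11 → l; lat ⌊0.50313/0.0416667⌋ = 12 → m.
Extended square: lon ⌊0.01131/0.00833333⌋ = 1; lat ⌊0.00313/0.00416667⌋ = 0.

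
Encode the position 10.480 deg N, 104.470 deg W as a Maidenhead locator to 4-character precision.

Offset from 180°W / 90°S: lon 75.53°, lat 100.48°.
Field (20°×10°, letters A–R): 75.53/20 → 3 → D, 100.48/10 → 10 → K; chars DK.
Square (2°×1°, digits 0–9): 15.53/2 → 7, 0.48/1 → 0; chars 70.

DK70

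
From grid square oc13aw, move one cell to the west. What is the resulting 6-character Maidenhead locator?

Longitude subsquare a = 0; −1 → -1, wraps to 23 = x, carry into square.
Longitude square 1; −1 → 0.
The latitude characters are unchanged.

OC03xw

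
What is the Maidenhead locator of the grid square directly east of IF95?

Longitude square 9; +1 → 10, wraps to 0, carry into field.
Longitude field I = 8; +1 → 9 = J.
The latitude characters are unchanged.

JF05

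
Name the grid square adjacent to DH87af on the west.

Longitude subsquare a = 0; −1 → -1, wraps to 23 = x, carry into square.
Longitude square 8; −1 → 7.
The latitude characters are unchanged.

DH77xf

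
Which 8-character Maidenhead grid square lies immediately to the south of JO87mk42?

Latitude extended square 2; −1 → 1.
The longitude characters are unchanged.

JO87mk41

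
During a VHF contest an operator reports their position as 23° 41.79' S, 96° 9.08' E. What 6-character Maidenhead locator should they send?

Offset from 180°W / 90°S: lon 276.1513°, lat 66.3035°.
Field (20°×10°, letters A–R): 276.1513/20 → 13 → N, 66.3035/10 → 6 → G; chars NG.
Square (2°×1°, digits 0–9): 16.1513/2 → 8, 6.3035/1 → 6; chars 86.
Subsquare (5′×2.5′, letters a–x): 0.1513/0.0833333 → 1 → b, 0.3035/0.0416667 → 7 → h; chars bh.

NG86bh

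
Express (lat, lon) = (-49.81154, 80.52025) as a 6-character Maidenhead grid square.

Add 180° to longitude and 90° to latitude: 260.5203, 40.1885.
Field: lon ⌊260.5203/20⌋ = 13 → N; lat ⌊40.1885/10⌋ = 4 → E.
Square: lon ⌊0.5203/2⌋ = 0; lat ⌊0.1885/1⌋ = 0.
Subsquare: lon ⌊0.5203/0.0833333⌋ = 6 → g; lat ⌊0.1885/0.0416667⌋ = 4 → e.

NE00ge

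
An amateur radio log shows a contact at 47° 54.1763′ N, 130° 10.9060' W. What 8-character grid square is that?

Shift to the Maidenhead origin (180°W, 90°S): lon 49.81823, lat 137.90294.
Field: lon ⌊49.81823/20⌋ = 2 → C; lat ⌊137.90294/10⌋ = 13 → N.
Square: lon ⌊9.81823/2⌋ = 4; lat ⌊7.90294/1⌋ = 7.
Subsquare: lon ⌊1.81823/0.0833333⌋ = 21 → v; lat ⌊0.90294/0.0416667⌋ = 21 → v.
Extended square: lon ⌊0.06823/0.00833333⌋ = 8; lat ⌊0.02794/0.00416667⌋ = 6.

CN47vv86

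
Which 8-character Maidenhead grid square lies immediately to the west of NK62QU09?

Longitude extended square 0; −1 → -1, wraps to 9, carry into subsquare.
Longitude subsquare q = 16; −1 → 15 = p.
The latitude characters are unchanged.

NK62pu99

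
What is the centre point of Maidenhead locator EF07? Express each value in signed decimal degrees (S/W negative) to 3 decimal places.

-32.500, -99.000

Field E=4, F=5: +4·20° lon, +5·10° lat → SW at lon -100°, lat -40°.
Square 0, 7: +0·2° lon, +7·1° lat → SW at lon -100°, lat -33°.
Cell spans 2° lon × 1° lat. Centre is SW corner plus half of each.
latitude -32.500, longitude -99.000.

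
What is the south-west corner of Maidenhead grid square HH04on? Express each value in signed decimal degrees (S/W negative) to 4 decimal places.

Field H=7, H=7: +7·20° lon, +7·10° lat → SW at lon -40°, lat -20°.
Square 0, 4: +0·2° lon, +4·1° lat → SW at lon -40°, lat -16°.
Subsquare o=14, n=13: +14·0.0833333° lon, +13·0.0416667° lat → SW at lon -38.8333°, lat -15.4583°.
latitude -15.4583, longitude -38.8333.

-15.4583, -38.8333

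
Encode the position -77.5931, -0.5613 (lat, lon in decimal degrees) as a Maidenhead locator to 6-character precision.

IB92rj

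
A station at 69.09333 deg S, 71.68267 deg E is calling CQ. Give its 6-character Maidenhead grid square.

Add 180° to longitude and 90° to latitude: 251.6827, 20.9067.
Field: lon ⌊251.6827/20⌋ = 12 → M; lat ⌊20.9067/10⌋ = 2 → C.
Square: lon ⌊11.6827/2⌋ = 5; lat ⌊0.9067/1⌋ = 0.
Subsquare: lon ⌊1.6827/0.0833333⌋ = 20 → u; lat ⌊0.9067/0.0416667⌋ = 21 → v.

MC50uv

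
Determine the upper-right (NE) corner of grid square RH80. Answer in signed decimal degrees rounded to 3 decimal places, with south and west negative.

-19.000, 178.000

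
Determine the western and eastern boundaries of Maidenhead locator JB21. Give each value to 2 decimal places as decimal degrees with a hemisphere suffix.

4.00° E, 6.00° E

Field J=9, B=1: +9·20° lon, +1·10° lat → SW at lon 0°, lat -80°.
Square 2, 1: +2·2° lon, +1·1° lat → SW at lon 4°, lat -79°.
Cell spans 2° lon × 1° lat.
west 4.00° E, east 6.00° E.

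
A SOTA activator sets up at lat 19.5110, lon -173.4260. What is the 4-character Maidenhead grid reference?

AK39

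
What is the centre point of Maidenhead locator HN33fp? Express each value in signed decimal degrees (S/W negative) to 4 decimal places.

Field H=7, N=13: +7·20° lon, +13·10° lat → SW at lon -40°, lat 40°.
Square 3, 3: +3·2° lon, +3·1° lat → SW at lon -34°, lat 43°.
Subsquare f=5, p=15: +5·0.0833333° lon, +15·0.0416667° lat → SW at lon -33.5833°, lat 43.625°.
Cell spans 0.0833333° lon × 0.0416667° lat. Centre is SW corner plus half of each.
latitude 43.6458, longitude -33.5417.

43.6458, -33.5417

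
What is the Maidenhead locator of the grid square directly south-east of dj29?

DJ38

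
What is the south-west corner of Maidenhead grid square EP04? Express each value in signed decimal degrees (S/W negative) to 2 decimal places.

64.00, -100.00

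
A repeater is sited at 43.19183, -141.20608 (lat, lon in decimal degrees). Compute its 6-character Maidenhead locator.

BN93je

Offset from 180°W / 90°S: lon 38.7939°, lat 133.1918°.
Field (20°×10°, letters A–R): lon ⌊38.7939/20⌋ = 1 → B; lat ⌊133.1918/10⌋ = 13 → N.
Square (2°×1°, digits 0–9): lon ⌊18.7939/2⌋ = 9; lat ⌊3.1918/1⌋ = 3.
Subsquare (5′×2.5′, letters a–x): lon ⌊0.7939/0.0833333⌋ = 9 → j; lat ⌊0.1918/0.0416667⌋ = 4 → e.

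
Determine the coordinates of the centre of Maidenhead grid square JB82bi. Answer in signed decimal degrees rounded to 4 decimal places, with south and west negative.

Field J=9, B=1: +9·20° lon, +1·10° lat → SW at lon 0°, lat -80°.
Square 8, 2: +8·2° lon, +2·1° lat → SW at lon 16°, lat -78°.
Subsquare b=1, i=8: +1·0.0833333° lon, +8·0.0416667° lat → SW at lon 16.0833°, lat -77.6667°.
Cell spans 0.0833333° lon × 0.0416667° lat. Centre is SW corner plus half of each.
latitude -77.6458, longitude 16.1250.

-77.6458, 16.1250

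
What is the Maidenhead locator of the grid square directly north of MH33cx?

MH34ca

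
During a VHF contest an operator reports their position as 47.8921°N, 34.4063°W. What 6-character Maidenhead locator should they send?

HN27tv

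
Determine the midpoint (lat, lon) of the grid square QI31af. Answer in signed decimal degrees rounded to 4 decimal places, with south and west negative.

Field Q=16, I=8: +16·20° lon, +8·10° lat → SW at lon 140°, lat -10°.
Square 3, 1: +3·2° lon, +1·1° lat → SW at lon 146°, lat -9°.
Subsquare a=0, f=5: +0·0.0833333° lon, +5·0.0416667° lat → SW at lon 146°, lat -8.79167°.
Cell spans 0.0833333° lon × 0.0416667° lat. Centre is SW corner plus half of each.
latitude -8.7708, longitude 146.0417.

-8.7708, 146.0417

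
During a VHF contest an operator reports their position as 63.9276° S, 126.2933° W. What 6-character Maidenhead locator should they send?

Add 180° to longitude and 90° to latitude: 53.7067, 26.0724.
Field: lon ⌊53.7067/20⌋ = 2 → C; lat ⌊26.0724/10⌋ = 2 → C.
Square: lon ⌊13.7067/2⌋ = 6; lat ⌊6.0724/1⌋ = 6.
Subsquare: lon ⌊1.7067/0.0833333⌋ = 20 → u; lat ⌊0.0724/0.0416667⌋ = 1 → b.

CC66ub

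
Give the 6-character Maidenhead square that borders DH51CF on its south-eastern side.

DH51de

Longitude subsquare c = 2; +1 → 3 = d.
Latitude subsquare f = 5; −1 → 4 = e.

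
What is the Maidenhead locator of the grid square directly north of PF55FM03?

Latitude extended square 3; +1 → 4.
The longitude characters are unchanged.

PF55fm04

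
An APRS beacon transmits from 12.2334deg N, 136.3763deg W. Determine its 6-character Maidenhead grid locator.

Offset from 180°W / 90°S: lon 43.6237°, lat 102.2334°.
Field: lon ⌊43.6237/20⌋ = 2 → C; lat ⌊102.2334/10⌋ = 10 → K.
Square: lon ⌊3.6237/2⌋ = 1; lat ⌊2.2334/1⌋ = 2.
Subsquare: lon ⌊1.6237/0.0833333⌋ = 19 → t; lat ⌊0.2334/0.0416667⌋ = 5 → f.

CK12tf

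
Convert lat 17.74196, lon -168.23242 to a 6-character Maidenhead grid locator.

AK57vr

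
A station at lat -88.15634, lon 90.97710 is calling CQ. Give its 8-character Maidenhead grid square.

NA51lu72

Offset from 180°W / 90°S: lon 270.97710°, lat 1.84366°.
Field: 270.97710/20 → 13 → N, 1.84366/10 → 0 → A; chars NA.
Square: 10.97710/2 → 5, 1.84366/1 → 1; chars 51.
Subsquare: 0.97710/0.0833333 → 11 → l, 0.84366/0.0416667 → 20 → u; chars lu.
Extended square: 0.06043/0.00833333 → 7, 0.01033/0.00416667 → 2; chars 72.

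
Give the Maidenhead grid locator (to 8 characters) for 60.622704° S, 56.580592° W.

GC19rj00

Add 180° to longitude and 90° to latitude: 123.41941, 29.37730.
Field (20°×10°, letters A–R): 123.41941/20 → 6 → G, 29.37730/10 → 2 → C; chars GC.
Square (2°×1°, digits 0–9): 3.41941/2 → 1, 9.37730/1 → 9; chars 19.
Subsquare (5′×2.5′, letters a–x): 1.41941/0.0833333 → 17 → r, 0.37730/0.0416667 → 9 → j; chars rj.
Extended square (30″×15″, digits 0–9): 0.00274/0.00833333 → 0, 0.00230/0.00416667 → 0; chars 00.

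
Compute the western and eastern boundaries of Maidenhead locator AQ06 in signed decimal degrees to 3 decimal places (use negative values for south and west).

Field A=0, Q=16: +0·20° lon, +16·10° lat → SW at lon -180°, lat 70°.
Square 0, 6: +0·2° lon, +6·1° lat → SW at lon -180°, lat 76°.
Cell spans 2° lon × 1° lat.
west -180.000, east -178.000.

-180.000, -178.000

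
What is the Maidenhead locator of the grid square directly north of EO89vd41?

EO89vd42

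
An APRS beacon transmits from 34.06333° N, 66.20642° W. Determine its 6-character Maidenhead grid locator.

Shift to the Maidenhead origin (180°W, 90°S): lon 113.7936, lat 124.0633.
Field: 113.7936/20 → 5 → F, 124.0633/10 → 12 → M; chars FM.
Square: 13.7936/2 → 6, 4.0633/1 → 4; chars 64.
Subsquare: 1.7936/0.0833333 → 21 → v, 0.0633/0.0416667 → 1 → b; chars vb.

FM64vb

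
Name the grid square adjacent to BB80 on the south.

Latitude square 0; −1 → -1, wraps to 9, carry into field.
Latitude field B = 1; −1 → 0 = A.
The longitude characters are unchanged.

BA89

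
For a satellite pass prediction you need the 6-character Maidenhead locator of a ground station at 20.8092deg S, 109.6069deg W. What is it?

DG59ee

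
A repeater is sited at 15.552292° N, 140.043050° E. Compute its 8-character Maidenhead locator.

QK05an52

Add 180° to longitude and 90° to latitude: 320.04305, 105.55229.
Field: 320.04305/20 → 16 → Q, 105.55229/10 → 10 → K; chars QK.
Square: 0.04305/2 → 0, 5.55229/1 → 5; chars 05.
Subsquare: 0.04305/0.0833333 → 0 → a, 0.55229/0.0416667 → 13 → n; chars an.
Extended square: 0.04305/0.00833333 → 5, 0.01063/0.00416667 → 2; chars 52.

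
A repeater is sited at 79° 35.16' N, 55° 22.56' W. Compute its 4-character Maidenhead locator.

GQ29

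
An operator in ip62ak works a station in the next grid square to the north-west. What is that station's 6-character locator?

IP52xl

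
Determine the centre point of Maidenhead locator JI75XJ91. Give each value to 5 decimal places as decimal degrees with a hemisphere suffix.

4.61875° S, 15.99583° E

Field J=9, I=8: +9·20° lon, +8·10° lat → SW at lon 0°, lat -10°.
Square 7, 5: +7·2° lon, +5·1° lat → SW at lon 14°, lat -5°.
Subsquare x=23, j=9: +23·0.0833333° lon, +9·0.0416667° lat → SW at lon 15.9167°, lat -4.625°.
Extended square 9, 1: +9·0.00833333° lon, +1·0.00416667° lat → SW at lon 15.9917°, lat -4.62083°.
Cell spans 0.00833333° lon × 0.00416667° lat. Centre is SW corner plus half of each.
latitude 4.61875° S, longitude 15.99583° E.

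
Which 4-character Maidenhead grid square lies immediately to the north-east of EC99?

FD00

Longitude square 9; +1 → 10, wraps to 0, carry into field.
Longitude field E = 4; +1 → 5 = F.
Latitude square 9; +1 → 10, wraps to 0, carry into field.
Latitude field C = 2; +1 → 3 = D.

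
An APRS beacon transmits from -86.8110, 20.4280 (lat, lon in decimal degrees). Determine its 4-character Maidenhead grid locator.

Shift to the Maidenhead origin (180°W, 90°S): lon 200.43, lat 3.19.
Field: 200.43/20 → 10 → K, 3.19/10 → 0 → A; chars KA.
Square: 0.43/2 → 0, 3.19/1 → 3; chars 03.

KA03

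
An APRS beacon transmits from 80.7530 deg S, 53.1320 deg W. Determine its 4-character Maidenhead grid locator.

GA39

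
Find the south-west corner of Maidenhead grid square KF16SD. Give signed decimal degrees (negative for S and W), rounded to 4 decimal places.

-33.8750, 23.5000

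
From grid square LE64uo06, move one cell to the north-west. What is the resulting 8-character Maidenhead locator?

LE64to97

Longitude extended square 0; −1 → -1, wraps to 9, carry into subsquare.
Longitude subsquare u = 20; −1 → 19 = t.
Latitude extended square 6; +1 → 7.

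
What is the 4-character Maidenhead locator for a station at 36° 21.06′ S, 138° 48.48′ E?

PF93

Offset from 180°W / 90°S: lon 318.81°, lat 53.65°.
Field: 318.81/20 → 15 → P, 53.65/10 → 5 → F; chars PF.
Square: 18.81/2 → 9, 3.65/1 → 3; chars 93.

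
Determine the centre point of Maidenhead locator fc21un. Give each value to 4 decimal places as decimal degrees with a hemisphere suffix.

Field F=5, C=2: +5·20° lon, +2·10° lat → SW at lon -80°, lat -70°.
Square 2, 1: +2·2° lon, +1·1° lat → SW at lon -76°, lat -69°.
Subsquare u=20, n=13: +20·0.0833333° lon, +13·0.0416667° lat → SW at lon -74.3333°, lat -68.4583°.
Cell spans 0.0833333° lon × 0.0416667° lat. Centre is SW corner plus half of each.
latitude 68.4375° S, longitude 74.2917° W.

68.4375° S, 74.2917° W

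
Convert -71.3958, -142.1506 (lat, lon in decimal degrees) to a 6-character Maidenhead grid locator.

BB88wo

Offset from 180°W / 90°S: lon 37.8494°, lat 18.6042°.
Field: lon ⌊37.8494/20⌋ = 1 → B; lat ⌊18.6042/10⌋ = 1 → B.
Square: lon ⌊17.8494/2⌋ = 8; lat ⌊8.6042/1⌋ = 8.
Subsquare: lon ⌊1.8494/0.0833333⌋ = 22 → w; lat ⌊0.6042/0.0416667⌋ = 14 → o.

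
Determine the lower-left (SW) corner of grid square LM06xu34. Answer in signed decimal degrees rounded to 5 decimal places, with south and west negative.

36.85000, 41.94167

Field L=11, M=12: +11·20° lon, +12·10° lat → SW at lon 40°, lat 30°.
Square 0, 6: +0·2° lon, +6·1° lat → SW at lon 40°, lat 36°.
Subsquare x=23, u=20: +23·0.0833333° lon, +20·0.0416667° lat → SW at lon 41.9167°, lat 36.8333°.
Extended square 3, 4: +3·0.00833333° lon, +4·0.00416667° lat → SW at lon 41.9417°, lat 36.85°.
latitude 36.85000, longitude 41.94167.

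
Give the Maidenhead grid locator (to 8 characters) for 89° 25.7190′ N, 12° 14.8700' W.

IR39vk02

Shift to the Maidenhead origin (180°W, 90°S): lon 167.75217, lat 179.42865.
Field: lon ⌊167.75217/20⌋ = 8 → I; lat ⌊179.42865/10⌋ = 17 → R.
Square: lon ⌊7.75217/2⌋ = 3; lat ⌊9.42865/1⌋ = 9.
Subsquare: lon ⌊1.75217/0.0833333⌋ = 21 → v; lat ⌊0.42865/0.0416667⌋ = 10 → k.
Extended square: lon ⌊0.00217/0.00833333⌋ = 0; lat ⌊0.01198/0.00416667⌋ = 2.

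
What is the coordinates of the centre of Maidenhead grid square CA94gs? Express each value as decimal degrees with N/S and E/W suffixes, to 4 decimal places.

Field C=2, A=0: +2·20° lon, +0·10° lat → SW at lon -140°, lat -90°.
Square 9, 4: +9·2° lon, +4·1° lat → SW at lon -122°, lat -86°.
Subsquare g=6, s=18: +6·0.0833333° lon, +18·0.0416667° lat → SW at lon -121.5°, lat -85.25°.
Cell spans 0.0833333° lon × 0.0416667° lat. Centre is SW corner plus half of each.
latitude 85.2292° S, longitude 121.4583° W.

85.2292° S, 121.4583° W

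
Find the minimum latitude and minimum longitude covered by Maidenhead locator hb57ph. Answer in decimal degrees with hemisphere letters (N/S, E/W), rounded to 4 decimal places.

Field H=7, B=1: +7·20° lon, +1·10° lat → SW at lon -40°, lat -80°.
Square 5, 7: +5·2° lon, +7·1° lat → SW at lon -30°, lat -73°.
Subsquare p=15, h=7: +15·0.0833333° lon, +7·0.0416667° lat → SW at lon -28.75°, lat -72.7083°.
latitude 72.7083° S, longitude 28.7500° W.

72.7083° S, 28.7500° W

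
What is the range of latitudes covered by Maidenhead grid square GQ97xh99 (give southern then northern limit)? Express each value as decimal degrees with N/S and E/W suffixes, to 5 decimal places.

Field G=6, Q=16: +6·20° lon, +16·10° lat → SW at lon -60°, lat 70°.
Square 9, 7: +9·2° lon, +7·1° lat → SW at lon -42°, lat 77°.
Subsquare x=23, h=7: +23·0.0833333° lon, +7·0.0416667° lat → SW at lon -40.0833°, lat 77.2917°.
Extended square 9, 9: +9·0.00833333° lon, +9·0.00416667° lat → SW at lon -40.0083°, lat 77.3292°.
Cell spans 0.00833333° lon × 0.00416667° lat.
south 77.32917° N, north 77.33333° N.

77.32917° N, 77.33333° N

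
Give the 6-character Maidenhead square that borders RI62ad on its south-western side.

RI52xc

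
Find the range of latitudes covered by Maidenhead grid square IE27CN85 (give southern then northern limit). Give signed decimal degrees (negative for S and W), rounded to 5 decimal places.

-42.43750, -42.43333

Field I=8, E=4: +8·20° lon, +4·10° lat → SW at lon -20°, lat -50°.
Square 2, 7: +2·2° lon, +7·1° lat → SW at lon -16°, lat -43°.
Subsquare c=2, n=13: +2·0.0833333° lon, +13·0.0416667° lat → SW at lon -15.8333°, lat -42.4583°.
Extended square 8, 5: +8·0.00833333° lon, +5·0.00416667° lat → SW at lon -15.7667°, lat -42.4375°.
Cell spans 0.00833333° lon × 0.00416667° lat.
south -42.43750, north -42.43333.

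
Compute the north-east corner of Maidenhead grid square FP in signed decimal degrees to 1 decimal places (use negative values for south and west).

70.0, -60.0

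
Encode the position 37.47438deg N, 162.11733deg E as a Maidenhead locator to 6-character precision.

Add 180° to longitude and 90° to latitude: 342.1173, 127.4744.
Field (20°×10°, letters A–R): 342.1173/20 → 17 → R, 127.4744/10 → 12 → M; chars RM.
Square (2°×1°, digits 0–9): 2.1173/2 → 1, 7.4744/1 → 7; chars 17.
Subsquare (5′×2.5′, letters a–x): 0.1173/0.0833333 → 1 → b, 0.4744/0.0416667 → 11 → l; chars bl.

RM17bl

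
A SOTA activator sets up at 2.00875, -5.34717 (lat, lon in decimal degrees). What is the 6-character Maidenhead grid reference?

IJ72ha

Add 180° to longitude and 90° to latitude: 174.6528, 92.0088.
Field: 174.6528/20 → 8 → I, 92.0088/10 → 9 → J; chars IJ.
Square: 14.6528/2 → 7, 2.0088/1 → 2; chars 72.
Subsquare: 0.6528/0.0833333 → 7 → h, 0.0088/0.0416667 → 0 → a; chars ha.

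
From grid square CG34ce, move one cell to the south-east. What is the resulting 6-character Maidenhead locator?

Longitude subsquare c = 2; +1 → 3 = d.
Latitude subsquare e = 4; −1 → 3 = d.

CG34dd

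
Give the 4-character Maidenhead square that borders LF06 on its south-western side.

KF95

Longitude square 0; −1 → -1, wraps to 9, carry into field.
Longitude field L = 11; −1 → 10 = K.
Latitude square 6; −1 → 5.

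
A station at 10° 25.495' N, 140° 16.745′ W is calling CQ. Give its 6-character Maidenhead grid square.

BK90uk

Shift to the Maidenhead origin (180°W, 90°S): lon 39.7209, lat 100.4249.
Field (20°×10°, letters A–R): lon ⌊39.7209/20⌋ = 1 → B; lat ⌊100.4249/10⌋ = 10 → K.
Square (2°×1°, digits 0–9): lon ⌊19.7209/2⌋ = 9; lat ⌊0.4249/1⌋ = 0.
Subsquare (5′×2.5′, letters a–x): lon ⌊1.7209/0.0833333⌋ = 20 → u; lat ⌊0.4249/0.0416667⌋ = 10 → k.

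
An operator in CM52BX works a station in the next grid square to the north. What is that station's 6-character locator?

CM53ba

Latitude subsquare x = 23; +1 → 24, wraps to 0 = a, carry into square.
Latitude square 2; +1 → 3.
The longitude characters are unchanged.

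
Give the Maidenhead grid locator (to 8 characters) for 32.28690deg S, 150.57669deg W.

Shift to the Maidenhead origin (180°W, 90°S): lon 29.42331, lat 57.71310.
Field (20°×10°, letters A–R): lon ⌊29.42331/20⌋ = 1 → B; lat ⌊57.71310/10⌋ = 5 → F.
Square (2°×1°, digits 0–9): lon ⌊9.42331/2⌋ = 4; lat ⌊7.71310/1⌋ = 7.
Subsquare (5′×2.5′, letters a–x): lon ⌊1.42331/0.0833333⌋ = 17 → r; lat ⌊0.71310/0.0416667⌋ = 17 → r.
Extended square (30″×15″, digits 0–9): lon ⌊0.00664/0.00833333⌋ = 0; lat ⌊0.00477/0.00416667⌋ = 1.

BF47rr01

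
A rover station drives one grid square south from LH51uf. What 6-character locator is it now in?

Latitude subsquare f = 5; −1 → 4 = e.
The longitude characters are unchanged.

LH51ue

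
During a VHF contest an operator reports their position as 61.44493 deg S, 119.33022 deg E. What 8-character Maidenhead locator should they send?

OC98pn93

Shift to the Maidenhead origin (180°W, 90°S): lon 299.33022, lat 28.55507.
Field (20°×10°, letters A–R): lon ⌊299.33022/20⌋ = 14 → O; lat ⌊28.55507/10⌋ = 2 → C.
Square (2°×1°, digits 0–9): lon ⌊19.33022/2⌋ = 9; lat ⌊8.55507/1⌋ = 8.
Subsquare (5′×2.5′, letters a–x): lon ⌊1.33022/0.0833333⌋ = 15 → p; lat ⌊0.55507/0.0416667⌋ = 13 → n.
Extended square (30″×15″, digits 0–9): lon ⌊0.08022/0.00833333⌋ = 9; lat ⌊0.01340/0.00416667⌋ = 3.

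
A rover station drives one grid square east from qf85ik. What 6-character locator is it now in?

QF85jk

Longitude subsquare i = 8; +1 → 9 = j.
The latitude characters are unchanged.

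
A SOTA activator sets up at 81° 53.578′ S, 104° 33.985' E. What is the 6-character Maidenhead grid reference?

OA28gc

Shift to the Maidenhead origin (180°W, 90°S): lon 284.5664, lat 8.1070.
Field (20°×10°, letters A–R): lon ⌊284.5664/20⌋ = 14 → O; lat ⌊8.1070/10⌋ = 0 → A.
Square (2°×1°, digits 0–9): lon ⌊4.5664/2⌋ = 2; lat ⌊8.1070/1⌋ = 8.
Subsquare (5′×2.5′, letters a–x): lon ⌊0.5664/0.0833333⌋ = 6 → g; lat ⌊0.1070/0.0416667⌋ = 2 → c.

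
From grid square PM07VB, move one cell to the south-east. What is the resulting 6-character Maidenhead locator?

PM07wa

Longitude subsquare v = 21; +1 → 22 = w.
Latitude subsquare b = 1; −1 → 0 = a.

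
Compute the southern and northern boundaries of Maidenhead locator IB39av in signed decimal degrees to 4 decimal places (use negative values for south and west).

-70.1250, -70.0833

Field I=8, B=1: +8·20° lon, +1·10° lat → SW at lon -20°, lat -80°.
Square 3, 9: +3·2° lon, +9·1° lat → SW at lon -14°, lat -71°.
Subsquare a=0, v=21: +0·0.0833333° lon, +21·0.0416667° lat → SW at lon -14°, lat -70.125°.
Cell spans 0.0833333° lon × 0.0416667° lat.
south -70.1250, north -70.0833.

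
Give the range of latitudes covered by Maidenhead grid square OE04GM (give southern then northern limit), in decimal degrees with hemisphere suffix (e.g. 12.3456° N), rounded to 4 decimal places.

Field O=14, E=4: +14·20° lon, +4·10° lat → SW at lon 100°, lat -50°.
Square 0, 4: +0·2° lon, +4·1° lat → SW at lon 100°, lat -46°.
Subsquare g=6, m=12: +6·0.0833333° lon, +12·0.0416667° lat → SW at lon 100.5°, lat -45.5°.
Cell spans 0.0833333° lon × 0.0416667° lat.
south 45.5000° S, north 45.4583° S.

45.5000° S, 45.4583° S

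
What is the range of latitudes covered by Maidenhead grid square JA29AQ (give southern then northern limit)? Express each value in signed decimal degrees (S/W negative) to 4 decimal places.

-80.3333, -80.2917

Field J=9, A=0: +9·20° lon, +0·10° lat → SW at lon 0°, lat -90°.
Square 2, 9: +2·2° lon, +9·1° lat → SW at lon 4°, lat -81°.
Subsquare a=0, q=16: +0·0.0833333° lon, +16·0.0416667° lat → SW at lon 4°, lat -80.3333°.
Cell spans 0.0833333° lon × 0.0416667° lat.
south -80.3333, north -80.2917.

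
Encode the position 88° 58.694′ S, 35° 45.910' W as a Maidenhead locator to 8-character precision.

HA21ca85

Add 180° to longitude and 90° to latitude: 144.23483, 1.02177.
Field: lon ⌊144.23483/20⌋ = 7 → H; lat ⌊1.02177/10⌋ = 0 → A.
Square: lon ⌊4.23483/2⌋ = 2; lat ⌊1.02177/1⌋ = 1.
Subsquare: lon ⌊0.23483/0.0833333⌋ = 2 → c; lat ⌊0.02177/0.0416667⌋ = 0 → a.
Extended square: lon ⌊0.06817/0.00833333⌋ = 8; lat ⌊0.02177/0.00416667⌋ = 5.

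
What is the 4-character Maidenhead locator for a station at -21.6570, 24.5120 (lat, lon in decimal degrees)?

KG28

Offset from 180°W / 90°S: lon 204.51°, lat 68.34°.
Field: lon ⌊204.51/20⌋ = 10 → K; lat ⌊68.34/10⌋ = 6 → G.
Square: lon ⌊4.51/2⌋ = 2; lat ⌊8.34/1⌋ = 8.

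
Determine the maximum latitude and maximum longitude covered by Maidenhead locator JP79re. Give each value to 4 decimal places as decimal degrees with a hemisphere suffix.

69.2083° N, 15.5000° E

Field J=9, P=15: +9·20° lon, +15·10° lat → SW at lon 0°, lat 60°.
Square 7, 9: +7·2° lon, +9·1° lat → SW at lon 14°, lat 69°.
Subsquare r=17, e=4: +17·0.0833333° lon, +4·0.0416667° lat → SW at lon 15.4167°, lat 69.1667°.
Cell spans 0.0833333° lon × 0.0416667° lat. NE corner is SW corner plus one full cell.
latitude 69.2083° N, longitude 15.5000° E.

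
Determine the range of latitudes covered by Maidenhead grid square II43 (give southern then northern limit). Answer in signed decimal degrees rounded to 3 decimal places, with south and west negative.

-7.000, -6.000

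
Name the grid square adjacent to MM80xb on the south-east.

MM90aa

Longitude subsquare x = 23; +1 → 24, wraps to 0 = a, carry into square.
Longitude square 8; +1 → 9.
Latitude subsquare b = 1; −1 → 0 = a.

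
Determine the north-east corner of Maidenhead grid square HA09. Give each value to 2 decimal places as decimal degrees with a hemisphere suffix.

80.00° S, 38.00° W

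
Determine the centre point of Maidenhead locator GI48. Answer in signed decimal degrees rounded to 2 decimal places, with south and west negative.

-1.50, -51.00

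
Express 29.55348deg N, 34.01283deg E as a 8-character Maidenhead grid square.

KL79an12

Offset from 180°W / 90°S: lon 214.01283°, lat 119.55348°.
Field (20°×10°, letters A–R): lon ⌊214.01283/20⌋ = 10 → K; lat ⌊119.55348/10⌋ = 11 → L.
Square (2°×1°, digits 0–9): lon ⌊14.01283/2⌋ = 7; lat ⌊9.55348/1⌋ = 9.
Subsquare (5′×2.5′, letters a–x): lon ⌊0.01283/0.0833333⌋ = 0 → a; lat ⌊0.55348/0.0416667⌋ = 13 → n.
Extended square (30″×15″, digits 0–9): lon ⌊0.01283/0.00833333⌋ = 1; lat ⌊0.01181/0.00416667⌋ = 2.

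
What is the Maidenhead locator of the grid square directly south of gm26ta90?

Latitude extended square 0; −1 → -1, wraps to 9, carry into subsquare.
Latitude subsquare a = 0; −1 → -1, wraps to 23 = x, carry into square.
Latitude square 6; −1 → 5.
The longitude characters are unchanged.

GM25tx99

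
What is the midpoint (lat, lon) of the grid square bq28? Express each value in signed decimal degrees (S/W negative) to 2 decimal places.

78.50, -155.00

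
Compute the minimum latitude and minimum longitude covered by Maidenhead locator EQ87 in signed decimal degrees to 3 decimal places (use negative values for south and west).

Field E=4, Q=16: +4·20° lon, +16·10° lat → SW at lon -100°, lat 70°.
Square 8, 7: +8·2° lon, +7·1° lat → SW at lon -84°, lat 77°.
latitude 77.000, longitude -84.000.

77.000, -84.000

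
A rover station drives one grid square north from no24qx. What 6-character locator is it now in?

NO25qa

Latitude subsquare x = 23; +1 → 24, wraps to 0 = a, carry into square.
Latitude square 4; +1 → 5.
The longitude characters are unchanged.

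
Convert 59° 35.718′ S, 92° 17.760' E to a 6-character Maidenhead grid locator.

ND60dj

Shift to the Maidenhead origin (180°W, 90°S): lon 272.2960, lat 30.4047.
Field: 272.2960/20 → 13 → N, 30.4047/10 → 3 → D; chars ND.
Square: 12.2960/2 → 6, 0.4047/1 → 0; chars 60.
Subsquare: 0.2960/0.0833333 → 3 → d, 0.4047/0.0416667 → 9 → j; chars dj.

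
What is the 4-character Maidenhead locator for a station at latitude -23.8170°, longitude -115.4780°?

DG26

Add 180° to longitude and 90° to latitude: 64.52, 66.18.
Field: 64.52/20 → 3 → D, 66.18/10 → 6 → G; chars DG.
Square: 4.52/2 → 2, 6.18/1 → 6; chars 26.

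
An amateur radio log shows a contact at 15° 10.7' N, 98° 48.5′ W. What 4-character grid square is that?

EK05

Shift to the Maidenhead origin (180°W, 90°S): lon 81.19, lat 105.18.
Field: lon ⌊81.19/20⌋ = 4 → E; lat ⌊105.18/10⌋ = 10 → K.
Square: lon ⌊1.19/2⌋ = 0; lat ⌊5.18/1⌋ = 5.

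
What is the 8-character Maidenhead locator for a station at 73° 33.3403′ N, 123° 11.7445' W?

CQ83jn63

Offset from 180°W / 90°S: lon 56.80426°, lat 163.55567°.
Field: lon ⌊56.80426/20⌋ = 2 → C; lat ⌊163.55567/10⌋ = 16 → Q.
Square: lon ⌊16.80426/2⌋ = 8; lat ⌊3.55567/1⌋ = 3.
Subsquare: lon ⌊0.80426/0.0833333⌋ = 9 → j; lat ⌊0.55567/0.0416667⌋ = 13 → n.
Extended square: lon ⌊0.05426/0.00833333⌋ = 6; lat ⌊0.01401/0.00416667⌋ = 3.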